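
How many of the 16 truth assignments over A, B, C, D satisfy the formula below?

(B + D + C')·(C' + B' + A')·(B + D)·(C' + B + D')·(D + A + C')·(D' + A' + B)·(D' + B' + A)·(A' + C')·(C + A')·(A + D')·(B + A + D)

There are 2^4 = 16 truth assignments over (A, B, C, D).
Split on C. With C = 1, the clauses containing C are satisfied and C' drops from the rest; 0 of the 2^3 = 8 assignments to the other variables satisfy what remains.
With C = 0, by the same count on the reduced clause set, 1 assignment works.
(One model: A=F, B=T, C=F, D=F.)
Total: 0 + 1 = 1.

1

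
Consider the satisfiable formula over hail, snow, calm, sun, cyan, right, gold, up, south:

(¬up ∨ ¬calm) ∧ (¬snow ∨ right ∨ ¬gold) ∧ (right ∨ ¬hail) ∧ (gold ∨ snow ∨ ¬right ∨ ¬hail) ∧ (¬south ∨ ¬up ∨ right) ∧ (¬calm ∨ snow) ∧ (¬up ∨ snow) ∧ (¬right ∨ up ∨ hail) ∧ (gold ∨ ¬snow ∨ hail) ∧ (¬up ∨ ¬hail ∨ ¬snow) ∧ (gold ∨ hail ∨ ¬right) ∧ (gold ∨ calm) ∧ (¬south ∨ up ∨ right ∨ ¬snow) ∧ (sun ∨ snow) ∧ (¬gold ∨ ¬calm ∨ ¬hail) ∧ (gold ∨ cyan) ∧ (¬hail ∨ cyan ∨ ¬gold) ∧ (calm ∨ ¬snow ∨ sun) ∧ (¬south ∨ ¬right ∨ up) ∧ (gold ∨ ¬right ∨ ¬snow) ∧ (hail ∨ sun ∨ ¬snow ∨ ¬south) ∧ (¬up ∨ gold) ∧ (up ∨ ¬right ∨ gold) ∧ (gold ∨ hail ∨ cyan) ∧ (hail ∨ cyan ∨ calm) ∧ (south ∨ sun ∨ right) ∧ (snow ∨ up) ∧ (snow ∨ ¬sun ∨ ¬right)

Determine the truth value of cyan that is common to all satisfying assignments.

True

Suppose cyan = False.
Unit clause (gold) forces gold = True.
Unit clause (¬hail) forces hail = False.
Unit clause (calm) forces calm = True.
Unit clause (¬up) forces up = False.
Unit clause (snow) forces snow = True.
Unit clause (right) forces right = True.
That conflicts with the unit clause (¬right).
So every satisfying assignment has cyan = True.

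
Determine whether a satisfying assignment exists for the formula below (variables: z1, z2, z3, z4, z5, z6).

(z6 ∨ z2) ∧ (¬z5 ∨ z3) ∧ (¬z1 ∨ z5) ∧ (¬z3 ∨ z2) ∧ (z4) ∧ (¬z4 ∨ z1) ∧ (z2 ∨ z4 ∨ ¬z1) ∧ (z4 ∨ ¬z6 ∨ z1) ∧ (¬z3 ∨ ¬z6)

Yes

(z4) alone gives z4 = True.
(z1) alone gives z1 = True.
(z5) alone gives z5 = True.
(z3) alone gives z3 = True.
(z2) alone gives z2 = True.
(¬z6) alone gives z6 = False.
Every clause now holds.
A satisfying assignment: z1: True,  z2: True,  z3: True,  z4: True,  z5: True,  z6: False.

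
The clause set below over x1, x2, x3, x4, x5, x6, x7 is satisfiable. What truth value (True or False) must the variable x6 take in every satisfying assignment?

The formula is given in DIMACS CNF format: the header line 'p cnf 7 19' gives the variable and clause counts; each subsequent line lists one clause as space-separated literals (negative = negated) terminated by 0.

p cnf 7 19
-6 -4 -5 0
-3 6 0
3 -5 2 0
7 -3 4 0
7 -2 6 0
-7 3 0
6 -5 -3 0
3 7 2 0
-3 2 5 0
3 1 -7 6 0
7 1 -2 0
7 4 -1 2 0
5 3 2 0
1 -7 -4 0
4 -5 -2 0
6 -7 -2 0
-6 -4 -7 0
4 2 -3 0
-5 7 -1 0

True

Suppose x6 = False.
Unit clause (¬x3) forces x3 = False.
Unit clause (¬x7) forces x7 = False.
Unit clause (¬x2) forces x2 = False.
But (x2) is also a unit clause — contradiction.
So every satisfying assignment has x6 = True.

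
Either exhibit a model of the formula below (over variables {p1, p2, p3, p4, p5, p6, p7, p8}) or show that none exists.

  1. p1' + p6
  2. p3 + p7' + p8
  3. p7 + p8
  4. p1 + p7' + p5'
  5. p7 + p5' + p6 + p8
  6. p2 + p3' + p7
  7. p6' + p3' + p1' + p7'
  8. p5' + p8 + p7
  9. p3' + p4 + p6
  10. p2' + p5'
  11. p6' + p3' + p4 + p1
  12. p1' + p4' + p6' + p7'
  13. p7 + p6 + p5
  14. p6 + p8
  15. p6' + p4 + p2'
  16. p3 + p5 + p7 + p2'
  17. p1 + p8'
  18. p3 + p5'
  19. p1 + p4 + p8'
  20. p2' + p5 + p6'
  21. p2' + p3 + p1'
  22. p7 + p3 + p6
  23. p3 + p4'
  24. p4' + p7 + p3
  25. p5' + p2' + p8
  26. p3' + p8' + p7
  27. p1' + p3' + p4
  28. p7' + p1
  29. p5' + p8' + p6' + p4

p1=1, p2=0, p3=0, p4=0, p5=0, p6=1, p7=1, p8=1

Suppose p1 = 1.
From the singleton clause (p6), p6 = 1.
Suppose p7 = 1.
From the singleton clause (p3'), p3 = 0.
From the singleton clause (p8), p8 = 1.
From the singleton clause (p4'), p4 = 0.
From the singleton clause (p2'), p2 = 0.
From the singleton clause (p5'), p5 = 0.
Every clause now holds.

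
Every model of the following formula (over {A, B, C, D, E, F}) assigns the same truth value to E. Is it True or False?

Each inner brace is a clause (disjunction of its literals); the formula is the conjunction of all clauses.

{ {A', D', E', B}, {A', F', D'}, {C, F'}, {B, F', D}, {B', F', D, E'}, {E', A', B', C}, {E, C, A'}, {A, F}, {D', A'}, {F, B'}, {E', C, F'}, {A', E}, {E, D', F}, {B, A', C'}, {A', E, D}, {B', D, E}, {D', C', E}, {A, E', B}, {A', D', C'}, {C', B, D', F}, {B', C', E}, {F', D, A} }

True

Suppose E = 0.
From the singleton clause (A'), A = 0.
From the singleton clause (F), F = 1.
From the singleton clause (C), C = 1.
From the singleton clause (D'), D = 0.
But (D) is also a unit clause — contradiction.
So every satisfying assignment has E = True.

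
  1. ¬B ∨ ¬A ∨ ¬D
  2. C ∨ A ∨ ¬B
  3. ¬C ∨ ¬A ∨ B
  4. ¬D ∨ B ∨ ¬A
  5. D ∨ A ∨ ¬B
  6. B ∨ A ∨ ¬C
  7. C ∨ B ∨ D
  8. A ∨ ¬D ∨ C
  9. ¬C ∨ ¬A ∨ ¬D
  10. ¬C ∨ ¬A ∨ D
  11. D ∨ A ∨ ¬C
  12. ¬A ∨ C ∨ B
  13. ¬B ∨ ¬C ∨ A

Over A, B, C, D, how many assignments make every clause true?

1

There are 2^4 = 16 truth assignments over (A, B, C, D).
Split on D. With D = True, the clauses containing D are satisfied and ¬D drops from the rest; 0 of the 2^3 = 8 assignments to the other variables satisfy what remains.
With D = False, by the same count on the reduced clause set, 1 assignment works.
(One model: A=T, B=T, C=F, D=F.)
Total: 0 + 1 = 1.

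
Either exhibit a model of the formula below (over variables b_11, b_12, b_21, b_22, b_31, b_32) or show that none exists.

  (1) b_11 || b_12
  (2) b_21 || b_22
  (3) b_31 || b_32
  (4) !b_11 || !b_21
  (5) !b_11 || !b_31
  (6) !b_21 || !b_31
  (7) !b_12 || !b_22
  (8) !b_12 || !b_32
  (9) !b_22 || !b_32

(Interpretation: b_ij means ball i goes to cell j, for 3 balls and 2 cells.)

Branch on b_11: set b_11 = true.
The clause (!b_21) is unit, so b_21 = false.
The clause (b_22) is unit, so b_22 = true.
The clause (!b_31) is unit, so b_31 = false.
The clause (b_32) is unit, so b_32 = true.
That conflicts with the unit clause (!b_32).
That branch fails; take b_11 = false instead.
The clause (b_12) is unit, so b_12 = true.
The clause (!b_22) is unit, so b_22 = false.
The clause (b_21) is unit, so b_21 = true.
The clause (!b_31) is unit, so b_31 = false.
The clause (b_32) is unit, so b_32 = true.
That conflicts with the unit clause (!b_32).
Either choice for b_11 ends in contradiction.

UNSATISFIABLE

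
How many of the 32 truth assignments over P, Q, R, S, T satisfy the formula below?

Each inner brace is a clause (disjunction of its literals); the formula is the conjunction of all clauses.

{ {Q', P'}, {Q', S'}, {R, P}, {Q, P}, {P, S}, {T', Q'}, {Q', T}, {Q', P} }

8

There are 2^5 = 32 truth assignments over (P, Q, R, S, T).
Split on R. With R = 1, the clauses containing R are satisfied and R' drops from the rest; 4 of the 2^4 = 16 assignments to the other variables satisfy what remains.
With R = 0, by the same count on the reduced clause set, 4 assignments work.
(One model: P=T, Q=F, R=F, S=F, T=F.)
Total: 4 + 4 = 8.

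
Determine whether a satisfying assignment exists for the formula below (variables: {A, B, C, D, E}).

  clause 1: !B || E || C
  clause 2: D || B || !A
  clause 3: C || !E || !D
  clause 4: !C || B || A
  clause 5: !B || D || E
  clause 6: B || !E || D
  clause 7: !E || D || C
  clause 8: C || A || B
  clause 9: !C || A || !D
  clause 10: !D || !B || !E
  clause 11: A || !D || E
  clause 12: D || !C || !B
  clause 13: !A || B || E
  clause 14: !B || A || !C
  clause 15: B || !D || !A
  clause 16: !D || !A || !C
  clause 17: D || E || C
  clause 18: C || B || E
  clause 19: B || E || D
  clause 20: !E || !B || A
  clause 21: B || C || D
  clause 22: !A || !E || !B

Case B = false:
Case D = true:
From the singleton clause (!A), A = false.
From the singleton clause (!C), C = false.
Now (C) is unsatisfied and unit — conflict.
So D must be the other value — set D = false.
From the singleton clause (!A), A = false.
From the singleton clause (!C), C = false.
Now (C) is unsatisfied and unit — conflict.
Both values of D lead to a conflict.
So B must be the other value — set B = true.
Case E = true:
From the singleton clause (!D), D = false.
From the singleton clause (C), C = true.
Now (!C) is unsatisfied and unit — conflict.
So E must be the other value — set E = false.
From the singleton clause (C), C = true.
From the singleton clause (D), D = true.
From the singleton clause (A), A = true.
Now (!A) is unsatisfied and unit — conflict.
Both values of E lead to a conflict.
Both values of B lead to a conflict.
No assignment satisfies every clause.

No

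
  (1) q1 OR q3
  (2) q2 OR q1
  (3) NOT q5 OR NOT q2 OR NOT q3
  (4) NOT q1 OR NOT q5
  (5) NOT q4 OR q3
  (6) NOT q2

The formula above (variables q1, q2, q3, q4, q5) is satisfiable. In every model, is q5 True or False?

False

Suppose q5 = true.
From the singleton clause (NOT q1), q1 = false.
From the singleton clause (q3), q3 = true.
From the singleton clause (q2), q2 = true.
Now (NOT q2) is unsatisfied and unit — conflict.
So every satisfying assignment has q5 = False.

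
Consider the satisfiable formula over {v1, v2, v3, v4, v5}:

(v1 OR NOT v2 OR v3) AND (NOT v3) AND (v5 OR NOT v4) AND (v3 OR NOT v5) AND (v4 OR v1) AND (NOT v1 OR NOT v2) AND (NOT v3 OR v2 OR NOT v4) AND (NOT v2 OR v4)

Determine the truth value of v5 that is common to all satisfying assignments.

False

Suppose v5 = true.
The clause (NOT v3) is unit, so v3 = false.
But (v3) is also a unit clause — contradiction.
So every satisfying assignment has v5 = False.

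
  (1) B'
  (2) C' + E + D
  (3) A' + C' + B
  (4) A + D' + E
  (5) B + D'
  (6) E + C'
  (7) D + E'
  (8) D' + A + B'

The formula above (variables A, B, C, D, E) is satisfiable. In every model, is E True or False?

Suppose E = 1.
Unit clause (B') forces B = 0.
Unit clause (D') forces D = 0.
That conflicts with the unit clause (D).
So every satisfying assignment has E = False.

False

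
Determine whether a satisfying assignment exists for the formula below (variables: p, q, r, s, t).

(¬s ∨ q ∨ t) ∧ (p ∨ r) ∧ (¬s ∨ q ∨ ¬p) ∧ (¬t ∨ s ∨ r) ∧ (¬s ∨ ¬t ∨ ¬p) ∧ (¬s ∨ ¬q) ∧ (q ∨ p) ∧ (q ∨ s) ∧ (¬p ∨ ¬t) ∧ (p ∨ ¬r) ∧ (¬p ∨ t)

Case p = True:
From the singleton clause (¬t), t = False.
But (t) is also a unit clause — contradiction.
Undo p and try p = False.
From the singleton clause (r), r = True.
But (¬r) is also a unit clause — contradiction.
Neither p = True nor p = False works.
No assignment satisfies every clause.

Unsatisfiable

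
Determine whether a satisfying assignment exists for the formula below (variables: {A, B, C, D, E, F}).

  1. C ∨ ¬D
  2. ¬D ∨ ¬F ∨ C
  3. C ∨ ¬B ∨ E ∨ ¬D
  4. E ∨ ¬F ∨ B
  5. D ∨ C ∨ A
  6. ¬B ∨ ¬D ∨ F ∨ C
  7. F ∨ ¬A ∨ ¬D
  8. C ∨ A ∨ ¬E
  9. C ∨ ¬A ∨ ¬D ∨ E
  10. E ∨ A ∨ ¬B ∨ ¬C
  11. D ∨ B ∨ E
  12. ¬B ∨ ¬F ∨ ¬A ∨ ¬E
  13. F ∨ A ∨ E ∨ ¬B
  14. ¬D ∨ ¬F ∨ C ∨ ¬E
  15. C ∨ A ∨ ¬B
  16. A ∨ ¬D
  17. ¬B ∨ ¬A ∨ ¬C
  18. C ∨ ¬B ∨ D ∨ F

Yes, satisfiable

Try C = True.
Try A = True.
(¬B) alone gives B = False.
Try E = True.
Try F = True.
No clause remains; D is free.
A satisfying assignment: A ↦ True,  B ↦ False,  C ↦ True,  D ↦ False,  E ↦ True,  F ↦ True.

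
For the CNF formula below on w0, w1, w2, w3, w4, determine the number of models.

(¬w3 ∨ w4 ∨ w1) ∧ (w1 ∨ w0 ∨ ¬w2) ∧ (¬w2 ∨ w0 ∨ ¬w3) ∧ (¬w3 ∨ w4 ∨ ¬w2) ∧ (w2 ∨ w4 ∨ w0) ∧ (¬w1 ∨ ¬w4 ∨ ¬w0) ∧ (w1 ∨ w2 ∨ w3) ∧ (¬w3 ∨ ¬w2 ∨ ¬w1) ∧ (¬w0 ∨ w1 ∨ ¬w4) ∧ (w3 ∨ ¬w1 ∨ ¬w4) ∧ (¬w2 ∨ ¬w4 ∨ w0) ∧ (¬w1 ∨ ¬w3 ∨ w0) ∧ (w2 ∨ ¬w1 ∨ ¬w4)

There are 2^5 = 32 truth assignments over (w0, w1, w2, w3, w4).
Split on w2. With w2 = True, the clauses containing w2 are satisfied and ¬w2 drops from the rest; 3 of the 2^4 = 16 assignments to the other variables satisfy what remains.
With w2 = False, by the same count on the reduced clause set, 3 assignments work.
Total: 3 + 3 = 6.

6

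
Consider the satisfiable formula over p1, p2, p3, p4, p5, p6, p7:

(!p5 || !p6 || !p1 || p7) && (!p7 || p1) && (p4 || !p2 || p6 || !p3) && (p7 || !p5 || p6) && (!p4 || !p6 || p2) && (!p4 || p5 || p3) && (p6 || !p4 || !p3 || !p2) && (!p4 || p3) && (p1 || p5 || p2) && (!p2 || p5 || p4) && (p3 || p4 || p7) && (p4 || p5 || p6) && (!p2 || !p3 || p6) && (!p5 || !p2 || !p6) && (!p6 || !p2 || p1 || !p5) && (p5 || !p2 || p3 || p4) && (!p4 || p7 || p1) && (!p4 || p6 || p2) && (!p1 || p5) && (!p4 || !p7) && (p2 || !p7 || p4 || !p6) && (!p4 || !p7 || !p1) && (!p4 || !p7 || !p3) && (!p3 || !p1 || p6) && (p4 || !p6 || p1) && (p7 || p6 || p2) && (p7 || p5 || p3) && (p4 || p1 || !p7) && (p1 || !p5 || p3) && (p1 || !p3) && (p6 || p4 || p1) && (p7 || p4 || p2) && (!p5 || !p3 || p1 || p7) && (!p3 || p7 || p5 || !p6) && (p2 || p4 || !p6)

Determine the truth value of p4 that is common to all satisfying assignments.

False

Suppose p4 = true.
From the singleton clause (p3), p3 = true.
From the singleton clause (!p7), p7 = false.
From the singleton clause (p1), p1 = true.
From the singleton clause (p5), p5 = true.
From the singleton clause (!p6), p6 = false.
Now (p6) is unsatisfied and unit — conflict.
So every satisfying assignment has p4 = False.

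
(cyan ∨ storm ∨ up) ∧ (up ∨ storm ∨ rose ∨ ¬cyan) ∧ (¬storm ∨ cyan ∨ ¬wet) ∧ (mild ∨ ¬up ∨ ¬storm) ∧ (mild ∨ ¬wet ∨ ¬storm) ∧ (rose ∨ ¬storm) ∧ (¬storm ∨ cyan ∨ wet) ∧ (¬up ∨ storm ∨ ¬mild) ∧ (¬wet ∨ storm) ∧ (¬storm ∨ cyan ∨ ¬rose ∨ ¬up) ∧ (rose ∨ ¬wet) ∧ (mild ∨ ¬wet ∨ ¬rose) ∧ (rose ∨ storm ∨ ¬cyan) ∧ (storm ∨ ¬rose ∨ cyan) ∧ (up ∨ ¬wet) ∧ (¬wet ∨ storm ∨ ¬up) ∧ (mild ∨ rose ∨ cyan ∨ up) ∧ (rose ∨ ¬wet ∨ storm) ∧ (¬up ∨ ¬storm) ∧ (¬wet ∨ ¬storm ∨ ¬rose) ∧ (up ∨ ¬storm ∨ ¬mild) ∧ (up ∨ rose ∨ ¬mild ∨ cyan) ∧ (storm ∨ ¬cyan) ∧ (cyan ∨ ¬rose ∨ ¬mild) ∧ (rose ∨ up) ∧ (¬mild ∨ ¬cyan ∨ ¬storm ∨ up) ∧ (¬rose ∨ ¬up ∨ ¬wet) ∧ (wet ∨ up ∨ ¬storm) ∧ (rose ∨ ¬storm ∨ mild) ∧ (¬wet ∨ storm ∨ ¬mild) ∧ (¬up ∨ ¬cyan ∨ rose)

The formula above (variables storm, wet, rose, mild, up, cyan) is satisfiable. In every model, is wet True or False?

False

Suppose wet = True.
From the singleton clause (storm), storm = True.
From the singleton clause (cyan), cyan = True.
From the singleton clause (mild), mild = True.
From the singleton clause (rose), rose = True.
But (¬rose) is also a unit clause — contradiction.
So every satisfying assignment has wet = False.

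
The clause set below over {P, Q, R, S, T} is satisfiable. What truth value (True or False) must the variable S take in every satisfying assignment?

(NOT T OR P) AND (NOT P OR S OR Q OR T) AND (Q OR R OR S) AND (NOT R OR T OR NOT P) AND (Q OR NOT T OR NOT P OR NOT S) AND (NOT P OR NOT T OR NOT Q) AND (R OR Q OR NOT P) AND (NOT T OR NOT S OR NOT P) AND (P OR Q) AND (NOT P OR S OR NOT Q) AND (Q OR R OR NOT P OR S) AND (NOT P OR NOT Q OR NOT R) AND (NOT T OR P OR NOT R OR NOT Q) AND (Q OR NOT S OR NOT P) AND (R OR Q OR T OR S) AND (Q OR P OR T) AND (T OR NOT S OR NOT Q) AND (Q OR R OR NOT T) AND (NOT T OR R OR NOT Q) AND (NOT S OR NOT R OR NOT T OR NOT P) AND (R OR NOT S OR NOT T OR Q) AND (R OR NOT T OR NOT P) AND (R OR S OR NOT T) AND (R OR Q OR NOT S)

Suppose S = true.
Case T = false:
Unit clause (NOT Q) forces Q = false.
Unit clause (P) forces P = true.
But (NOT P) is also a unit clause — contradiction.
So T must be the other value — set T = true.
Unit clause (P) forces P = true.
But (NOT P) is also a unit clause — contradiction.
Either choice for T ends in contradiction.
So every satisfying assignment has S = False.

False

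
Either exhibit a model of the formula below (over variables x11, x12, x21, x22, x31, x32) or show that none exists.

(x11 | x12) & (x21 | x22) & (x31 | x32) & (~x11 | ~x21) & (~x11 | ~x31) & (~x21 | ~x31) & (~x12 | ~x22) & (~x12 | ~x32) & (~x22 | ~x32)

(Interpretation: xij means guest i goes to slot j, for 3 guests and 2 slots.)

Branch on x11: set x11 = 1.
From the singleton clause (~x21), x21 = 0.
From the singleton clause (x22), x22 = 1.
From the singleton clause (~x31), x31 = 0.
From the singleton clause (x32), x32 = 1.
Now (~x32) is unsatisfied and unit — conflict.
That branch fails; take x11 = 0 instead.
From the singleton clause (x12), x12 = 1.
From the singleton clause (~x22), x22 = 0.
From the singleton clause (x21), x21 = 1.
From the singleton clause (~x31), x31 = 0.
From the singleton clause (x32), x32 = 1.
Now (~x32) is unsatisfied and unit — conflict.
Both values of x11 lead to a conflict.

UNSATISFIABLE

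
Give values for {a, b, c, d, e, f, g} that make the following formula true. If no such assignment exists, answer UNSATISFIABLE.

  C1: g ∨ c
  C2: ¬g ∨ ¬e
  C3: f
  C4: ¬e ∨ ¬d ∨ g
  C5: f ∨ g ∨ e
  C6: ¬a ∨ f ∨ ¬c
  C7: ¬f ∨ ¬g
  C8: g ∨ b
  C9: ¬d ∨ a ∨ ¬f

The clause (f) is unit, so f = True.
The clause (¬g) is unit, so g = False.
The clause (c) is unit, so c = True.
The clause (b) is unit, so b = True.
Branch on e: set e = False.
Branch on d: set d = False.
All clauses hold; a can take either value.

a ↦ True; b ↦ True; c ↦ True; d ↦ False; e ↦ False; f ↦ True; g ↦ False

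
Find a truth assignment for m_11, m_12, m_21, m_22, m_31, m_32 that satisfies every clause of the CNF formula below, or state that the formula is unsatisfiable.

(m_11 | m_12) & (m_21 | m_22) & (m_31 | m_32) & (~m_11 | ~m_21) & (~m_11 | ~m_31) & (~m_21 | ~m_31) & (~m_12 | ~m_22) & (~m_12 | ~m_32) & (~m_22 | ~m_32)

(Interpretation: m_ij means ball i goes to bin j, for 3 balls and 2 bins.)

Branch on m_11: set m_11 = 1.
From the singleton clause (~m_21), m_21 = 0.
From the singleton clause (m_22), m_22 = 1.
From the singleton clause (~m_31), m_31 = 0.
From the singleton clause (m_32), m_32 = 1.
That conflicts with the unit clause (~m_32).
That branch fails; take m_11 = 0 instead.
From the singleton clause (m_12), m_12 = 1.
From the singleton clause (~m_22), m_22 = 0.
From the singleton clause (m_21), m_21 = 1.
From the singleton clause (~m_31), m_31 = 0.
From the singleton clause (m_32), m_32 = 1.
That conflicts with the unit clause (~m_32).
Either choice for m_11 ends in contradiction.

UNSATISFIABLE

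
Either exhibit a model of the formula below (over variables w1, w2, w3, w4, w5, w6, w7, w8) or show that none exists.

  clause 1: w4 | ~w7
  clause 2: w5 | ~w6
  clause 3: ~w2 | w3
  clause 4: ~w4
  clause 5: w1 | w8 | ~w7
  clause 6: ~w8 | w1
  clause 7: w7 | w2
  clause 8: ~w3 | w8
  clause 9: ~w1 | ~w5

Unit clause (~w4) forces w4 = 0.
Unit clause (~w7) forces w7 = 0.
Unit clause (w2) forces w2 = 1.
Unit clause (w3) forces w3 = 1.
Unit clause (w8) forces w8 = 1.
Unit clause (w1) forces w1 = 1.
Unit clause (~w5) forces w5 = 0.
Unit clause (~w6) forces w6 = 0.
Every clause now holds.

w1=1,  w2=1,  w3=1,  w4=0,  w5=0,  w6=0,  w7=0,  w8=1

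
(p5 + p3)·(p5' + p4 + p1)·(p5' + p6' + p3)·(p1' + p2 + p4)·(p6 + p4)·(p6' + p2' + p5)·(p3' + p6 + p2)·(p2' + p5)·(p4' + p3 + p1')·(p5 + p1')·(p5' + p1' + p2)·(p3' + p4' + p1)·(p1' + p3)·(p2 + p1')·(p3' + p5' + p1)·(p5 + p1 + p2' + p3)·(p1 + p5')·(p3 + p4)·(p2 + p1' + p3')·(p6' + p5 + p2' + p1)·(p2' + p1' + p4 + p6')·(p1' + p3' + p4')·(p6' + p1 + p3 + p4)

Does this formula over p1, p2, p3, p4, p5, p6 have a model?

Suppose p5 = 0.
The clause (p3) is unit, so p3 = 1.
The clause (p2') is unit, so p2 = 0.
The clause (p6) is unit, so p6 = 1.
The clause (p1') is unit, so p1 = 0.
The clause (p4') is unit, so p4 = 0.
All clauses are satisfied.
A satisfying assignment: p1=0, p2=0, p3=1, p4=0, p5=0, p6=1.

Yes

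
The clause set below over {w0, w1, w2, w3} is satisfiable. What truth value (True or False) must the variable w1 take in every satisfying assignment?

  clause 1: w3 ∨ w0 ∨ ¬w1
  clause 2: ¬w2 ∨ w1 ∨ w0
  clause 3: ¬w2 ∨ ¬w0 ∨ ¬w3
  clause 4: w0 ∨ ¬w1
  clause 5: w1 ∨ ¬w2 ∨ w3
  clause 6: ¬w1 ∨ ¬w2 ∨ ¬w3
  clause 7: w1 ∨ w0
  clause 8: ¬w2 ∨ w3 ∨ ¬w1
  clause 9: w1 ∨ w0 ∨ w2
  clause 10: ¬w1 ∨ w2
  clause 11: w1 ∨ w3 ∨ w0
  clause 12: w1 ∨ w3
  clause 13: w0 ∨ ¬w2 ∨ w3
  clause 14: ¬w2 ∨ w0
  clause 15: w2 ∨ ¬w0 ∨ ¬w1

Suppose w1 = True.
From the singleton clause (w0), w0 = True.
From the singleton clause (w2), w2 = True.
From the singleton clause (¬w3), w3 = False.
But (w3) is also a unit clause — contradiction.
So every satisfying assignment has w1 = False.

False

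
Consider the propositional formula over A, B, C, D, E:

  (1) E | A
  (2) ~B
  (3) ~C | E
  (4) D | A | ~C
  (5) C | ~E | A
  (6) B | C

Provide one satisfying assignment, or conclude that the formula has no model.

A: 1; B: 0; C: 1; D: 0; E: 1

The clause (~B) is unit, so B = 0.
The clause (C) is unit, so C = 1.
The clause (E) is unit, so E = 1.
Try D = 0.
The clause (A) is unit, so A = 1.
Every clause now holds.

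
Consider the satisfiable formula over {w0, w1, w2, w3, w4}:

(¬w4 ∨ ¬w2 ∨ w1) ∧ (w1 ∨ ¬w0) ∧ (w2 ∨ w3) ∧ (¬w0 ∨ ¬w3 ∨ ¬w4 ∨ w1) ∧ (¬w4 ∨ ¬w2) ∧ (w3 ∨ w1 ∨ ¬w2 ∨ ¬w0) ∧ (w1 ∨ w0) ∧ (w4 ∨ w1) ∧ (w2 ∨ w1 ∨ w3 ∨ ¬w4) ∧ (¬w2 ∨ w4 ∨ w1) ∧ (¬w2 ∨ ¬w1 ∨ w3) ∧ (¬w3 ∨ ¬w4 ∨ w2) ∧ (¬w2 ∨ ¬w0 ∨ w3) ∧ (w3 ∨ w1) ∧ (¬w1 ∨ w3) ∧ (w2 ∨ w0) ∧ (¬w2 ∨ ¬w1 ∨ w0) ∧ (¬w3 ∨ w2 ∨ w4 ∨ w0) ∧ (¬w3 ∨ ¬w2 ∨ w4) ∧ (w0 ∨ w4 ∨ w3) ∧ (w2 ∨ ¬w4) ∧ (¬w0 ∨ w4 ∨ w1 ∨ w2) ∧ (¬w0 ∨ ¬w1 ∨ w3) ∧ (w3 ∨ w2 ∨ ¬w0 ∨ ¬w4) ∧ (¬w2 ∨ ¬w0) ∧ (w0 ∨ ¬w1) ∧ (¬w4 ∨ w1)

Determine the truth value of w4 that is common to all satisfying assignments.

Suppose w4 = True.
(¬w2) alone gives w2 = False.
But (w2) is also a unit clause — contradiction.
So every satisfying assignment has w4 = False.

False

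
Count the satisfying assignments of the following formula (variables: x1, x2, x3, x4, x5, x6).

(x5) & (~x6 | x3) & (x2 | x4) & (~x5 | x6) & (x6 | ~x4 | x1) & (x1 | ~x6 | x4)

5

There are 2^6 = 64 truth assignments over (x1, x2, x3, x4, x5, x6).
Split on x3. With x3 = 1, the clauses containing x3 are satisfied and ~x3 drops from the rest; 5 of the 2^5 = 32 assignments to the other variables satisfy what remains.
With x3 = 0, by the same count on the reduced clause set, 0 assignments work.
Total: 5 + 0 = 5.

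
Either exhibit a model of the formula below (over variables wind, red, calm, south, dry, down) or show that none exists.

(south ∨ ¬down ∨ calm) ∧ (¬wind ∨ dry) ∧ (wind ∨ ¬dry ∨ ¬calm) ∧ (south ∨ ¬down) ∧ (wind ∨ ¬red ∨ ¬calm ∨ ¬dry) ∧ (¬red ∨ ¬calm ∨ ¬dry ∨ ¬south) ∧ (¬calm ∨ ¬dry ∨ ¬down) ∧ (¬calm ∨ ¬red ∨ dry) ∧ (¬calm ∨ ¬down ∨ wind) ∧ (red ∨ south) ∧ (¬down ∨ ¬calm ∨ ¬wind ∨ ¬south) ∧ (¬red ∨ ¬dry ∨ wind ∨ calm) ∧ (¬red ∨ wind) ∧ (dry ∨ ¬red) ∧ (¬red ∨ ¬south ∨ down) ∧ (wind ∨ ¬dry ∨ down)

wind=False; red=False; calm=True; south=True; dry=False; down=False

Branch on wind: set wind = False.
(¬red) alone gives red = False.
(south) alone gives south = True.
Branch on dry: set dry = False.
Branch on calm: set calm = True.
(¬down) alone gives down = False.
Every clause now holds.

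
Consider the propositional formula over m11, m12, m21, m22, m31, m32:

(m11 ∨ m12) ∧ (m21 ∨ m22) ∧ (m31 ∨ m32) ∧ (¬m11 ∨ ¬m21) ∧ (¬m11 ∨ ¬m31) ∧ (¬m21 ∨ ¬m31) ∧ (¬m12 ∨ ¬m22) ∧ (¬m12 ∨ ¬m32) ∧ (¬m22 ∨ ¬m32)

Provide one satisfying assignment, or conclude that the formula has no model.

Branch on m11: set m11 = True.
The clause (¬m21) is unit, so m21 = False.
The clause (m22) is unit, so m22 = True.
The clause (¬m31) is unit, so m31 = False.
The clause (m32) is unit, so m32 = True.
But (¬m32) is also a unit clause — contradiction.
Backtrack on m11: now try m11 = False.
The clause (m12) is unit, so m12 = True.
The clause (¬m22) is unit, so m22 = False.
The clause (m21) is unit, so m21 = True.
The clause (¬m31) is unit, so m31 = False.
The clause (m32) is unit, so m32 = True.
But (¬m32) is also a unit clause — contradiction.
Either choice for m11 ends in contradiction.

UNSATISFIABLE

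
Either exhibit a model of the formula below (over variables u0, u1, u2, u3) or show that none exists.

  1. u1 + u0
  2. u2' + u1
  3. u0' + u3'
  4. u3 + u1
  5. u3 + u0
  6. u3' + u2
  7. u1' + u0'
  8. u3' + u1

Case u1 = 1:
Unit clause (u0') forces u0 = 0.
Unit clause (u3) forces u3 = 1.
Unit clause (u2) forces u2 = 1.
Every clause now holds.

u0 ↦ 0, u1 ↦ 1, u2 ↦ 1, u3 ↦ 1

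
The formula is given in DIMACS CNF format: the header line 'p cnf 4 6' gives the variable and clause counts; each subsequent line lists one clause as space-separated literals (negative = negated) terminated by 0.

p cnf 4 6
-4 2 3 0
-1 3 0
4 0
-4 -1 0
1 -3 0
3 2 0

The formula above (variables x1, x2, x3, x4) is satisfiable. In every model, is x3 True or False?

False

Suppose x3 = True.
The clause (x4) is unit, so x4 = True.
The clause (¬x1) is unit, so x1 = False.
Now (x1) is unsatisfied and unit — conflict.
So every satisfying assignment has x3 = False.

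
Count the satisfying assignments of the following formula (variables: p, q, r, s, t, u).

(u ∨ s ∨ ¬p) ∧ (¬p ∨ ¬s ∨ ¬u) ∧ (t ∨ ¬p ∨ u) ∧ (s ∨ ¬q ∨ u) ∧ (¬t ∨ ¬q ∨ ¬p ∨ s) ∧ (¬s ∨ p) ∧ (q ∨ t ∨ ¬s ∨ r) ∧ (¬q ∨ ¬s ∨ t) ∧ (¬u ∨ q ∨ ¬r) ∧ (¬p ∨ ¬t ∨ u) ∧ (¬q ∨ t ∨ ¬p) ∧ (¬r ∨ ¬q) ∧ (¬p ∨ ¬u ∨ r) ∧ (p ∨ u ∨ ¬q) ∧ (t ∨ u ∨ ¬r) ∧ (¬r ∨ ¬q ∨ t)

There are 2^6 = 64 truth assignments over (p, q, r, s, t, u).
Split on q. With q = True, the clauses containing q are satisfied and ¬q drops from the rest; 2 of the 2^5 = 32 assignments to the other variables satisfy what remains.
With q = False, by the same count on the reduced clause set, 5 assignments work.
(One model: p=F, q=F, r=F, s=F, t=F, u=F.)
Total: 2 + 5 = 7.

7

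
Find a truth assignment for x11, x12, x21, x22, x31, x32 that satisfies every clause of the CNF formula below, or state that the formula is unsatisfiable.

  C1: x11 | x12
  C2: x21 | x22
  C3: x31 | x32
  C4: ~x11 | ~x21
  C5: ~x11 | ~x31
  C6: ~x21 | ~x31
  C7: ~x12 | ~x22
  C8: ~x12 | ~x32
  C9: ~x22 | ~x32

Branch on x11: set x11 = 1.
From the singleton clause (~x21), x21 = 0.
From the singleton clause (x22), x22 = 1.
From the singleton clause (~x31), x31 = 0.
From the singleton clause (x32), x32 = 1.
That conflicts with the unit clause (~x32).
Undo x11 and try x11 = 0.
From the singleton clause (x12), x12 = 1.
From the singleton clause (~x22), x22 = 0.
From the singleton clause (x21), x21 = 1.
From the singleton clause (~x31), x31 = 0.
From the singleton clause (x32), x32 = 1.
That conflicts with the unit clause (~x32).
Both values of x11 lead to a conflict.

UNSATISFIABLE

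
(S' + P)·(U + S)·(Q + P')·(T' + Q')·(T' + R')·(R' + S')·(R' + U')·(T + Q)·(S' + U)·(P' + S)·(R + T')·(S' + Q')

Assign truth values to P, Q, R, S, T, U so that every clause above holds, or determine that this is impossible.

Suppose S = 0.
Unit clause (U) forces U = 1.
Unit clause (R') forces R = 0.
Unit clause (P') forces P = 0.
Unit clause (T') forces T = 0.
Unit clause (Q) forces Q = 1.
This assignment satisfies each clause.

P ↦ 0; Q ↦ 1; R ↦ 0; S ↦ 0; T ↦ 0; U ↦ 1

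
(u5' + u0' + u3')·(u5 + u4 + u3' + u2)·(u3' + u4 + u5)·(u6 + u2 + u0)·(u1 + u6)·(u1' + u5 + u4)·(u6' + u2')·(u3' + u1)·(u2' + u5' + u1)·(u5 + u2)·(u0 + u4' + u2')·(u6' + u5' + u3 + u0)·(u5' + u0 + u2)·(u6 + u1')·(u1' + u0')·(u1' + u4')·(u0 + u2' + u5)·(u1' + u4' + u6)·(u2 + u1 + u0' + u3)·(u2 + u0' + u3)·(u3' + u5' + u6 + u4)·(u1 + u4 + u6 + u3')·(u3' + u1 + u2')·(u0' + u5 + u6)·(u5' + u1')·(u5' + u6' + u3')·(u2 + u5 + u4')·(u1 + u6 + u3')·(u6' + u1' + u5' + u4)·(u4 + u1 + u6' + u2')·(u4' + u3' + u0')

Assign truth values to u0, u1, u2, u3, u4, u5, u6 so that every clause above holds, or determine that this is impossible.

Branch on u1: set u1 = 1.
(u6) alone gives u6 = 1.
(u2') alone gives u2 = 0.
(u5) alone gives u5 = 1.
Now (u5') is unsatisfied and unit — conflict.
So u1 must be the other value — set u1 = 0.
(u6) alone gives u6 = 1.
(u2') alone gives u2 = 0.
(u3') alone gives u3 = 0.
(u5) alone gives u5 = 1.
(u0) alone gives u0 = 1.
Now (u0') is unsatisfied and unit — conflict.
Both values of u1 lead to a conflict.

UNSATISFIABLE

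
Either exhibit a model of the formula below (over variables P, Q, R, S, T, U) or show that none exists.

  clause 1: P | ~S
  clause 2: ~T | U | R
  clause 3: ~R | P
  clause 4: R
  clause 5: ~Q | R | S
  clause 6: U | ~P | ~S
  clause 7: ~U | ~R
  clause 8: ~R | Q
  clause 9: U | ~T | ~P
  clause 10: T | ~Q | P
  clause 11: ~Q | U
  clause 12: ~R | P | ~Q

UNSATISFIABLE

(R) alone gives R = 1.
(P) alone gives P = 1.
(~U) alone gives U = 0.
(~S) alone gives S = 0.
(Q) alone gives Q = 1.
But (~Q) is also a unit clause — contradiction.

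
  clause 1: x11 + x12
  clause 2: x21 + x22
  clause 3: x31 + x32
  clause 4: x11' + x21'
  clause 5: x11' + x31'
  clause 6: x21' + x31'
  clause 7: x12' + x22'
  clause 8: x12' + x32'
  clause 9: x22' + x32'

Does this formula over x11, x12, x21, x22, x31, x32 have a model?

Branch on x11: set x11 = 1.
From the singleton clause (x21'), x21 = 0.
From the singleton clause (x22), x22 = 1.
From the singleton clause (x31'), x31 = 0.
From the singleton clause (x32), x32 = 1.
But (x32') is also a unit clause — contradiction.
Backtrack on x11: now try x11 = 0.
From the singleton clause (x12), x12 = 1.
From the singleton clause (x22'), x22 = 0.
From the singleton clause (x21), x21 = 1.
From the singleton clause (x31'), x31 = 0.
From the singleton clause (x32), x32 = 1.
But (x32') is also a unit clause — contradiction.
Either choice for x11 ends in contradiction.
No assignment satisfies every clause.

Unsatisfiable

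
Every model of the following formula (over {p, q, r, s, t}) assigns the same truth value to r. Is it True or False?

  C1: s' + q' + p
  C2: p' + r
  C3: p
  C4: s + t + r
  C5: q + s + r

Suppose r = 0.
From the singleton clause (p'), p = 0.
That conflicts with the unit clause (p).
So every satisfying assignment has r = True.

True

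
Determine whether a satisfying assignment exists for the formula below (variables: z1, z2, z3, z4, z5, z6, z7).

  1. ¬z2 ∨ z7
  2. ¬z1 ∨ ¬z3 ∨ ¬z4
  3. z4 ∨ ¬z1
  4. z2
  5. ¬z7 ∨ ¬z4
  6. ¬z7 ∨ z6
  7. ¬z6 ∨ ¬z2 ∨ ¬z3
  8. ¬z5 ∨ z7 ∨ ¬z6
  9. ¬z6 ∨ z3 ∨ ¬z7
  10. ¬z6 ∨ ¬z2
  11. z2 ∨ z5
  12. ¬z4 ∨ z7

No

The clause (z2) is unit, so z2 = True.
The clause (z7) is unit, so z7 = True.
The clause (¬z4) is unit, so z4 = False.
The clause (¬z1) is unit, so z1 = False.
The clause (z6) is unit, so z6 = True.
That conflicts with the unit clause (¬z6).
No assignment satisfies every clause.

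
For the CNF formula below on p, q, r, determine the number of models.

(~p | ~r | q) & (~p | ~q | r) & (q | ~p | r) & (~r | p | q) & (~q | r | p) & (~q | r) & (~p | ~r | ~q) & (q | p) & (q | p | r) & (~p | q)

1

There are 2^3 = 8 truth assignments over (p, q, r).
Check each against the 10 clauses (columns in the order p, q, r):
  F F F  ✗ fails (q | p)
  F F T  ✗ fails (~r | p | q)
  F T F  ✗ fails (~q | r | p)
  F T T  ✓ satisfies all
  T F F  ✗ fails (q | ~p | r)
  T F T  ✗ fails (~p | ~r | q)
  T T F  ✗ fails (~p | ~q | r)
  T T T  ✗ fails (~p | ~r | ~q)
1 of the 8 rows is a model.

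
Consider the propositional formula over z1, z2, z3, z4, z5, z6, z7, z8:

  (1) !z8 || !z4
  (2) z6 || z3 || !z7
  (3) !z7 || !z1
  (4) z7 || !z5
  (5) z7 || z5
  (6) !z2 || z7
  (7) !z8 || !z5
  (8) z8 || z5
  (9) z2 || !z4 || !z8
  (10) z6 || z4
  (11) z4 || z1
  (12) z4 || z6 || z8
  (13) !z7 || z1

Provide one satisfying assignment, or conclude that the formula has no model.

Suppose z8 = false.
The clause (z5) is unit, so z5 = true.
The clause (z7) is unit, so z7 = true.
The clause (!z1) is unit, so z1 = false.
Now (z1) is unsatisfied and unit — conflict.
Backtrack on z8: now try z8 = true.
The clause (!z4) is unit, so z4 = false.
The clause (!z5) is unit, so z5 = false.
The clause (z7) is unit, so z7 = true.
The clause (!z1) is unit, so z1 = false.
Now (z1) is unsatisfied and unit — conflict.
Either choice for z8 ends in contradiction.

UNSATISFIABLE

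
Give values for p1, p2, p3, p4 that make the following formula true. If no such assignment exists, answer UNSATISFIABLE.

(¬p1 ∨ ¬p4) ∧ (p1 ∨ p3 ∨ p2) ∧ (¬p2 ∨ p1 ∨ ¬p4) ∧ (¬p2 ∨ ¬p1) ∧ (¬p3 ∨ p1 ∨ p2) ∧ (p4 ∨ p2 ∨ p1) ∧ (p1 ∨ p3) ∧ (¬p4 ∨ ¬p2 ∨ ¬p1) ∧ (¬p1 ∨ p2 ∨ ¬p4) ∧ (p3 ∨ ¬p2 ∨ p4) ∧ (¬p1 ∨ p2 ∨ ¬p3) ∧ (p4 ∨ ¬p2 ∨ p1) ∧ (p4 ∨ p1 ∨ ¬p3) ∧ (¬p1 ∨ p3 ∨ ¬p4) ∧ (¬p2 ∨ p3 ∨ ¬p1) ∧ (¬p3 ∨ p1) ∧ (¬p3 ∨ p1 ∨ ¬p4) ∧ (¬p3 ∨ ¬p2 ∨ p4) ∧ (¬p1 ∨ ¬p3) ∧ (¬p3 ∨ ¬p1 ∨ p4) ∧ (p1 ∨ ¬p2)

Case p1 = True:
The clause (¬p4) is unit, so p4 = False.
The clause (¬p2) is unit, so p2 = False.
The clause (¬p3) is unit, so p3 = False.
This assignment satisfies each clause.

p1: True, p2: False, p3: False, p4: False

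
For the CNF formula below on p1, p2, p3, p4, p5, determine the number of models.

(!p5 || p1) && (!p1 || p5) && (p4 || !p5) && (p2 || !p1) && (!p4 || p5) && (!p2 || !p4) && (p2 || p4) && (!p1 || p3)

There are 2^5 = 32 truth assignments over (p1, p2, p3, p4, p5).
Split on p4. With p4 = true, the clauses containing p4 are satisfied and !p4 drops from the rest; 0 of the 2^4 = 16 assignments to the other variables satisfy what remains.
With p4 = false, by the same count on the reduced clause set, 2 assignments work.
(One model: p1=F, p2=T, p3=F, p4=F, p5=F.)
Total: 0 + 2 = 2.

2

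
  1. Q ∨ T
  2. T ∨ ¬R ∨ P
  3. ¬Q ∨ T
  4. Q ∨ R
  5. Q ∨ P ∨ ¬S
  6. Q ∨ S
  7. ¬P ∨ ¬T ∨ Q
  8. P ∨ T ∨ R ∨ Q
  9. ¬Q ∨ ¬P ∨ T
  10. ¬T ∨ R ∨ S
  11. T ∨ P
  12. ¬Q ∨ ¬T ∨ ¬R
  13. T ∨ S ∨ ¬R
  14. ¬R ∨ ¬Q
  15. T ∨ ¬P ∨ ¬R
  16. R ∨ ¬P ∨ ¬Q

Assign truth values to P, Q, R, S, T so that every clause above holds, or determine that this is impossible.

P: False; Q: True; R: False; S: True; T: True

Suppose Q = True.
(T) alone gives T = True.
(¬R) alone gives R = False.
(S) alone gives S = True.
(¬P) alone gives P = False.
This assignment satisfies each clause.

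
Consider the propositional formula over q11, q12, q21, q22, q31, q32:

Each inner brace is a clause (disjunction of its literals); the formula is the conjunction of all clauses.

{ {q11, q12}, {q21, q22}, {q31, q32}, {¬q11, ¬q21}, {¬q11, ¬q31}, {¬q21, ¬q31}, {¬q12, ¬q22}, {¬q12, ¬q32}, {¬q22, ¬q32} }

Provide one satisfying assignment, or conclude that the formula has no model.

Suppose q11 = True.
(¬q21) alone gives q21 = False.
(q22) alone gives q22 = True.
(¬q31) alone gives q31 = False.
(q32) alone gives q32 = True.
But (¬q32) is also a unit clause — contradiction.
So q11 must be the other value — set q11 = False.
(q12) alone gives q12 = True.
(¬q22) alone gives q22 = False.
(q21) alone gives q21 = True.
(¬q31) alone gives q31 = False.
(q32) alone gives q32 = True.
But (¬q32) is also a unit clause — contradiction.
Neither q11 = True nor q11 = False works.

UNSATISFIABLE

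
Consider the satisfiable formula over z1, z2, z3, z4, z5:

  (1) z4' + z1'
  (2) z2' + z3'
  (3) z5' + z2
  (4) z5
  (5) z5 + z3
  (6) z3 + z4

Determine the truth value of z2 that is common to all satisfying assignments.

Suppose z2 = 0.
From the singleton clause (z5'), z5 = 0.
That conflicts with the unit clause (z5).
So every satisfying assignment has z2 = True.

True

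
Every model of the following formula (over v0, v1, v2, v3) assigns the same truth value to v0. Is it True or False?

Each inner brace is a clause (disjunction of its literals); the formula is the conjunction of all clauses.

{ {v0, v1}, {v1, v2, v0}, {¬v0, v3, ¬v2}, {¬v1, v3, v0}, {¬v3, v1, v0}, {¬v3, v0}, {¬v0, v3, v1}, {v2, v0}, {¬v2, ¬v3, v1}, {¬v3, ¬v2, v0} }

True

Suppose v0 = False.
Unit clause (v1) forces v1 = True.
Unit clause (v3) forces v3 = True.
But (¬v3) is also a unit clause — contradiction.
So every satisfying assignment has v0 = True.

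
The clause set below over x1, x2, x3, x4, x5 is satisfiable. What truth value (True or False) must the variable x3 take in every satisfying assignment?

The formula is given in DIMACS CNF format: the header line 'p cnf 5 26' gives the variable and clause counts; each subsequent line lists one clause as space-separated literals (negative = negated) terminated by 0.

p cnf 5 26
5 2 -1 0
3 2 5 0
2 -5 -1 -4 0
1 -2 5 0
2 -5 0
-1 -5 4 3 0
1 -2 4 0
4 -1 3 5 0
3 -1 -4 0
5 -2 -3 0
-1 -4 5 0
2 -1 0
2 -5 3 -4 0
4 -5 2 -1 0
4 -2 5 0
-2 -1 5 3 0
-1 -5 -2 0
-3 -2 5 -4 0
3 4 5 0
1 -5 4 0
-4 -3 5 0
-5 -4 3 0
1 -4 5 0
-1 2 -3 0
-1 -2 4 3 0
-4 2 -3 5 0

True

Suppose x3 = False.
Try x2 = True.
Try x1 = True.
The clause (¬x4) is unit, so x4 = False.
But (x4) is also a unit clause — contradiction.
So x1 must be the other value — set x1 = False.
The clause (x5) is unit, so x5 = True.
The clause (x4) is unit, so x4 = True.
But (¬x4) is also a unit clause — contradiction.
Both values of x1 lead to a conflict.
So x2 must be the other value — set x2 = False.
The clause (x5) is unit, so x5 = True.
But (¬x5) is also a unit clause — contradiction.
Both values of x2 lead to a conflict.
So every satisfying assignment has x3 = True.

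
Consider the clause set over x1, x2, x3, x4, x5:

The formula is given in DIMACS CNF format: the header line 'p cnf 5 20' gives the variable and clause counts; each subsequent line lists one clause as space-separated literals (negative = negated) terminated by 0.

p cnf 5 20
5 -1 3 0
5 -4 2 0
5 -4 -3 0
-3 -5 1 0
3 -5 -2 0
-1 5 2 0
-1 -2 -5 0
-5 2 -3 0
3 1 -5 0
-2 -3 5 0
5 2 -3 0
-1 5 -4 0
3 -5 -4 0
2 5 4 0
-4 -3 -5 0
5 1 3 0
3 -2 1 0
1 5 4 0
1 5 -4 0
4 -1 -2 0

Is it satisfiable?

Case x5 = True:
Case x3 = False:
Unit clause (¬x2) forces x2 = False.
Unit clause (x1) forces x1 = True.
Unit clause (¬x4) forces x4 = False.
All clauses are satisfied.
A satisfying assignment: x1: True; x2: False; x3: False; x4: False; x5: True.

Satisfiable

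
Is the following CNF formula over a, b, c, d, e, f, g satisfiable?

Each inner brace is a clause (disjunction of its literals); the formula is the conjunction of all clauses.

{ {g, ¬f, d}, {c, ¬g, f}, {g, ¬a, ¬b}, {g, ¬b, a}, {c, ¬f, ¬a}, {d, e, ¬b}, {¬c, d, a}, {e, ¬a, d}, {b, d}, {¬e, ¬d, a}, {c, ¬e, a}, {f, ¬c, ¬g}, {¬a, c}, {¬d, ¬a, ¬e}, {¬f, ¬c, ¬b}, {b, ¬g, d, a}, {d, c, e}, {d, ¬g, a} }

Yes

Case b = False:
(d) alone gives d = True.
Case e = False:
Case a = False:
Case c = True:
Case f = True:
All clauses hold; g can take either value.
A satisfying assignment: a=False, b=False, c=True, d=True, e=False, f=True, g=False.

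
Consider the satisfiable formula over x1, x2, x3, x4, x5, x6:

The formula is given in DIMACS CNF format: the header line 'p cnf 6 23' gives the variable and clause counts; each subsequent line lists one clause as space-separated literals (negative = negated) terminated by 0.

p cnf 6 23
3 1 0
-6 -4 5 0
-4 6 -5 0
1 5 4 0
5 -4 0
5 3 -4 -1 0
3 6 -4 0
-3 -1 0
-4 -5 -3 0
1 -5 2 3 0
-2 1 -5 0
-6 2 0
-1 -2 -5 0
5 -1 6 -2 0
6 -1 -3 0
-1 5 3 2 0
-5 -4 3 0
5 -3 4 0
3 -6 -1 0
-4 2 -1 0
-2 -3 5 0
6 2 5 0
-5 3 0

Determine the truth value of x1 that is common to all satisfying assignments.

False

Suppose x1 = True.
From the singleton clause (¬x3), x3 = False.
From the singleton clause (¬x6), x6 = False.
From the singleton clause (¬x4), x4 = False.
From the singleton clause (¬x5), x5 = False.
From the singleton clause (¬x2), x2 = False.
But (x2) is also a unit clause — contradiction.
So every satisfying assignment has x1 = False.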